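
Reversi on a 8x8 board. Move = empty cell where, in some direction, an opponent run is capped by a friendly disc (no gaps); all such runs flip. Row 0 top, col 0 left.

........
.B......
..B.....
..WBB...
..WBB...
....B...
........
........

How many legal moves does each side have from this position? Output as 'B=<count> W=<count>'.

-- B to move --
(2,1): flips 1 -> legal
(2,3): no bracket -> illegal
(3,1): flips 1 -> legal
(4,1): flips 1 -> legal
(5,1): flips 1 -> legal
(5,2): flips 2 -> legal
(5,3): no bracket -> illegal
B mobility = 5
-- W to move --
(0,0): no bracket -> illegal
(0,1): no bracket -> illegal
(0,2): no bracket -> illegal
(1,0): no bracket -> illegal
(1,2): flips 1 -> legal
(1,3): no bracket -> illegal
(2,0): no bracket -> illegal
(2,1): no bracket -> illegal
(2,3): no bracket -> illegal
(2,4): flips 1 -> legal
(2,5): no bracket -> illegal
(3,1): no bracket -> illegal
(3,5): flips 2 -> legal
(4,5): flips 2 -> legal
(5,2): no bracket -> illegal
(5,3): no bracket -> illegal
(5,5): no bracket -> illegal
(6,3): no bracket -> illegal
(6,4): no bracket -> illegal
(6,5): flips 2 -> legal
W mobility = 5

Answer: B=5 W=5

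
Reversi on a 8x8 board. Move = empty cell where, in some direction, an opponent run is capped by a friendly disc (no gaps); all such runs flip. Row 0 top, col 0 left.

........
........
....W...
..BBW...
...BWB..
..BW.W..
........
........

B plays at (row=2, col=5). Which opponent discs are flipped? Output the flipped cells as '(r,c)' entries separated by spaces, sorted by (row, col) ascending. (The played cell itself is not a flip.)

Dir NW: first cell '.' (not opp) -> no flip
Dir N: first cell '.' (not opp) -> no flip
Dir NE: first cell '.' (not opp) -> no flip
Dir W: opp run (2,4), next='.' -> no flip
Dir E: first cell '.' (not opp) -> no flip
Dir SW: opp run (3,4) capped by B -> flip
Dir S: first cell '.' (not opp) -> no flip
Dir SE: first cell '.' (not opp) -> no flip

Answer: (3,4)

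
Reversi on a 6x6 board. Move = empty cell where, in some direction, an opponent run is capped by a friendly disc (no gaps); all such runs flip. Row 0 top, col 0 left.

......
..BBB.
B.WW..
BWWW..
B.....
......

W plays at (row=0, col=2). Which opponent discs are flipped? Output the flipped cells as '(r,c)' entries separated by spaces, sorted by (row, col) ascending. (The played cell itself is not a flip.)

Answer: (1,2)

Derivation:
Dir NW: edge -> no flip
Dir N: edge -> no flip
Dir NE: edge -> no flip
Dir W: first cell '.' (not opp) -> no flip
Dir E: first cell '.' (not opp) -> no flip
Dir SW: first cell '.' (not opp) -> no flip
Dir S: opp run (1,2) capped by W -> flip
Dir SE: opp run (1,3), next='.' -> no flip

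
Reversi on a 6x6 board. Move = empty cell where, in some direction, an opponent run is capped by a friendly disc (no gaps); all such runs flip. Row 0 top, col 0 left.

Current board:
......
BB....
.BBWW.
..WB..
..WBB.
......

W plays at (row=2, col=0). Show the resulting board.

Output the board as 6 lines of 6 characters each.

Answer: ......
BB....
WWWWW.
..WB..
..WBB.
......

Derivation:
Place W at (2,0); scan 8 dirs for brackets.
Dir NW: edge -> no flip
Dir N: opp run (1,0), next='.' -> no flip
Dir NE: opp run (1,1), next='.' -> no flip
Dir W: edge -> no flip
Dir E: opp run (2,1) (2,2) capped by W -> flip
Dir SW: edge -> no flip
Dir S: first cell '.' (not opp) -> no flip
Dir SE: first cell '.' (not opp) -> no flip
All flips: (2,1) (2,2)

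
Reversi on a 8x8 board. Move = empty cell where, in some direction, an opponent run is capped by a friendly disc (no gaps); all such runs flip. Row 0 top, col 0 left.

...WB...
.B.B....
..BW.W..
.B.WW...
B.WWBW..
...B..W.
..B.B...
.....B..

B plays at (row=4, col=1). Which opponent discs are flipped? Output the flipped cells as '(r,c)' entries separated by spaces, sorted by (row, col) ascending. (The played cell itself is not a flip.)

Answer: (4,2) (4,3)

Derivation:
Dir NW: first cell '.' (not opp) -> no flip
Dir N: first cell 'B' (not opp) -> no flip
Dir NE: first cell '.' (not opp) -> no flip
Dir W: first cell 'B' (not opp) -> no flip
Dir E: opp run (4,2) (4,3) capped by B -> flip
Dir SW: first cell '.' (not opp) -> no flip
Dir S: first cell '.' (not opp) -> no flip
Dir SE: first cell '.' (not opp) -> no flip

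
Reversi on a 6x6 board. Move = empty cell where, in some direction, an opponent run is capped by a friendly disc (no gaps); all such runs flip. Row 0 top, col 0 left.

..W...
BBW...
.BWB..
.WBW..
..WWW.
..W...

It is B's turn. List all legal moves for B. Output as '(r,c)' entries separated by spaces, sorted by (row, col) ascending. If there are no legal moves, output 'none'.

Answer: (0,1) (0,3) (1,3) (3,0) (3,4) (4,1) (5,3) (5,4) (5,5)

Derivation:
(0,1): flips 1 -> legal
(0,3): flips 1 -> legal
(1,3): flips 1 -> legal
(2,0): no bracket -> illegal
(2,4): no bracket -> illegal
(3,0): flips 1 -> legal
(3,4): flips 1 -> legal
(3,5): no bracket -> illegal
(4,0): no bracket -> illegal
(4,1): flips 1 -> legal
(4,5): no bracket -> illegal
(5,1): no bracket -> illegal
(5,3): flips 2 -> legal
(5,4): flips 1 -> legal
(5,5): flips 3 -> legal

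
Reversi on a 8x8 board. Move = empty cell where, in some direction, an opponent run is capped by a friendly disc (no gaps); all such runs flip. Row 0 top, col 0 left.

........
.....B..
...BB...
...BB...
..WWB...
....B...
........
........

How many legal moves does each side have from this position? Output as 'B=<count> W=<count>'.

Answer: B=5 W=5

Derivation:
-- B to move --
(3,1): no bracket -> illegal
(3,2): flips 1 -> legal
(4,1): flips 2 -> legal
(5,1): flips 1 -> legal
(5,2): flips 1 -> legal
(5,3): flips 1 -> legal
B mobility = 5
-- W to move --
(0,4): no bracket -> illegal
(0,5): no bracket -> illegal
(0,6): flips 3 -> legal
(1,2): no bracket -> illegal
(1,3): flips 2 -> legal
(1,4): no bracket -> illegal
(1,6): no bracket -> illegal
(2,2): no bracket -> illegal
(2,5): flips 1 -> legal
(2,6): no bracket -> illegal
(3,2): no bracket -> illegal
(3,5): no bracket -> illegal
(4,5): flips 1 -> legal
(5,3): no bracket -> illegal
(5,5): no bracket -> illegal
(6,3): no bracket -> illegal
(6,4): no bracket -> illegal
(6,5): flips 1 -> legal
W mobility = 5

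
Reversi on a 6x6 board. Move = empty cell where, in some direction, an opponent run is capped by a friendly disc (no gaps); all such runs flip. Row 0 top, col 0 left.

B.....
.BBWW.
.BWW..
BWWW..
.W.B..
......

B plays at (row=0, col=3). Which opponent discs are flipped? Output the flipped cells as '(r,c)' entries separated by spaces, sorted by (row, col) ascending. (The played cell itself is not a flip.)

Dir NW: edge -> no flip
Dir N: edge -> no flip
Dir NE: edge -> no flip
Dir W: first cell '.' (not opp) -> no flip
Dir E: first cell '.' (not opp) -> no flip
Dir SW: first cell 'B' (not opp) -> no flip
Dir S: opp run (1,3) (2,3) (3,3) capped by B -> flip
Dir SE: opp run (1,4), next='.' -> no flip

Answer: (1,3) (2,3) (3,3)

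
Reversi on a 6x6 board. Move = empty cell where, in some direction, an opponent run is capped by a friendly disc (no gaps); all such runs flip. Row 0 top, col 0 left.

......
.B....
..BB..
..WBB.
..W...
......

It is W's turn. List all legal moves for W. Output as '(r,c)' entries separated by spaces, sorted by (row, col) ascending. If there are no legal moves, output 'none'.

Answer: (1,2) (1,4) (2,4) (3,5)

Derivation:
(0,0): no bracket -> illegal
(0,1): no bracket -> illegal
(0,2): no bracket -> illegal
(1,0): no bracket -> illegal
(1,2): flips 1 -> legal
(1,3): no bracket -> illegal
(1,4): flips 1 -> legal
(2,0): no bracket -> illegal
(2,1): no bracket -> illegal
(2,4): flips 1 -> legal
(2,5): no bracket -> illegal
(3,1): no bracket -> illegal
(3,5): flips 2 -> legal
(4,3): no bracket -> illegal
(4,4): no bracket -> illegal
(4,5): no bracket -> illegal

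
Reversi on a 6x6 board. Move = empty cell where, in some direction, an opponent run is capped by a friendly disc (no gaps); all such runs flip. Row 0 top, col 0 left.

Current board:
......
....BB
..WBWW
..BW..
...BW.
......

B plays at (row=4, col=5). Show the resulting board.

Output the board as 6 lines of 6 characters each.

Answer: ......
....BB
..WBWW
..BW..
...BBB
......

Derivation:
Place B at (4,5); scan 8 dirs for brackets.
Dir NW: first cell '.' (not opp) -> no flip
Dir N: first cell '.' (not opp) -> no flip
Dir NE: edge -> no flip
Dir W: opp run (4,4) capped by B -> flip
Dir E: edge -> no flip
Dir SW: first cell '.' (not opp) -> no flip
Dir S: first cell '.' (not opp) -> no flip
Dir SE: edge -> no flip
All flips: (4,4)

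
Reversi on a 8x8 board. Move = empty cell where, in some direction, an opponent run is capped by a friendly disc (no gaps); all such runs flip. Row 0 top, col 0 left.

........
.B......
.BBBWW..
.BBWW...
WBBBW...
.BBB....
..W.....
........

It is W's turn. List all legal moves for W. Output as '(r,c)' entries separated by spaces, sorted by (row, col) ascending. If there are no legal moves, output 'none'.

(0,0): flips 2 -> legal
(0,1): no bracket -> illegal
(0,2): no bracket -> illegal
(1,0): no bracket -> illegal
(1,2): flips 5 -> legal
(1,3): flips 3 -> legal
(1,4): no bracket -> illegal
(2,0): flips 3 -> legal
(3,0): flips 2 -> legal
(5,0): no bracket -> illegal
(5,4): no bracket -> illegal
(6,0): flips 2 -> legal
(6,1): flips 2 -> legal
(6,3): flips 2 -> legal
(6,4): no bracket -> illegal

Answer: (0,0) (1,2) (1,3) (2,0) (3,0) (6,0) (6,1) (6,3)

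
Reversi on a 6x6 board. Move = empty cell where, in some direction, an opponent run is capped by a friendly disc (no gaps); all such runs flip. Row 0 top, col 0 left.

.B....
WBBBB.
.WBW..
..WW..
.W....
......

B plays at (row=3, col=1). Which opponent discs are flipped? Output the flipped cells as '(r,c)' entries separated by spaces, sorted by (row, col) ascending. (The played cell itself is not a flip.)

Dir NW: first cell '.' (not opp) -> no flip
Dir N: opp run (2,1) capped by B -> flip
Dir NE: first cell 'B' (not opp) -> no flip
Dir W: first cell '.' (not opp) -> no flip
Dir E: opp run (3,2) (3,3), next='.' -> no flip
Dir SW: first cell '.' (not opp) -> no flip
Dir S: opp run (4,1), next='.' -> no flip
Dir SE: first cell '.' (not opp) -> no flip

Answer: (2,1)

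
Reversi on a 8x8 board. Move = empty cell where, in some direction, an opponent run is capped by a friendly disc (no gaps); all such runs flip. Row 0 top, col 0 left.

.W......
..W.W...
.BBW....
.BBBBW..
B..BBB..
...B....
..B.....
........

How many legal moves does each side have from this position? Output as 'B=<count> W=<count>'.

-- B to move --
(0,0): no bracket -> illegal
(0,2): flips 1 -> legal
(0,3): flips 1 -> legal
(0,4): no bracket -> illegal
(0,5): flips 2 -> legal
(1,0): no bracket -> illegal
(1,1): no bracket -> illegal
(1,3): flips 1 -> legal
(1,5): no bracket -> illegal
(2,4): flips 1 -> legal
(2,5): flips 1 -> legal
(2,6): flips 1 -> legal
(3,6): flips 1 -> legal
(4,6): no bracket -> illegal
B mobility = 8
-- W to move --
(1,0): no bracket -> illegal
(1,1): no bracket -> illegal
(1,3): no bracket -> illegal
(2,0): flips 2 -> legal
(2,4): no bracket -> illegal
(2,5): no bracket -> illegal
(3,0): flips 5 -> legal
(3,6): no bracket -> illegal
(4,1): flips 1 -> legal
(4,2): flips 2 -> legal
(4,6): no bracket -> illegal
(5,0): no bracket -> illegal
(5,1): no bracket -> illegal
(5,2): no bracket -> illegal
(5,4): no bracket -> illegal
(5,5): flips 1 -> legal
(5,6): flips 2 -> legal
(6,1): no bracket -> illegal
(6,3): flips 3 -> legal
(6,4): no bracket -> illegal
(7,1): flips 3 -> legal
(7,2): no bracket -> illegal
(7,3): no bracket -> illegal
W mobility = 8

Answer: B=8 W=8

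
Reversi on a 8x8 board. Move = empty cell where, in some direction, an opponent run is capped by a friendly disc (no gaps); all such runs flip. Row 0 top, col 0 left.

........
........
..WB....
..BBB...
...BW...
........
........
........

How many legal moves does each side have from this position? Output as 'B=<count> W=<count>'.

-- B to move --
(1,1): flips 1 -> legal
(1,2): flips 1 -> legal
(1,3): no bracket -> illegal
(2,1): flips 1 -> legal
(3,1): no bracket -> illegal
(3,5): no bracket -> illegal
(4,5): flips 1 -> legal
(5,3): no bracket -> illegal
(5,4): flips 1 -> legal
(5,5): flips 1 -> legal
B mobility = 6
-- W to move --
(1,2): no bracket -> illegal
(1,3): no bracket -> illegal
(1,4): no bracket -> illegal
(2,1): no bracket -> illegal
(2,4): flips 2 -> legal
(2,5): no bracket -> illegal
(3,1): no bracket -> illegal
(3,5): no bracket -> illegal
(4,1): no bracket -> illegal
(4,2): flips 2 -> legal
(4,5): no bracket -> illegal
(5,2): no bracket -> illegal
(5,3): no bracket -> illegal
(5,4): no bracket -> illegal
W mobility = 2

Answer: B=6 W=2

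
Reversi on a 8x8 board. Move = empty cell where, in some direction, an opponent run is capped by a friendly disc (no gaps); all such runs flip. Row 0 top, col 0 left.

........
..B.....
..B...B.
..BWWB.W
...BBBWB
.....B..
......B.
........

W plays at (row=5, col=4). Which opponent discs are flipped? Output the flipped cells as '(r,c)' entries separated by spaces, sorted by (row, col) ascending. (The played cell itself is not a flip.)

Dir NW: opp run (4,3) (3,2), next='.' -> no flip
Dir N: opp run (4,4) capped by W -> flip
Dir NE: opp run (4,5), next='.' -> no flip
Dir W: first cell '.' (not opp) -> no flip
Dir E: opp run (5,5), next='.' -> no flip
Dir SW: first cell '.' (not opp) -> no flip
Dir S: first cell '.' (not opp) -> no flip
Dir SE: first cell '.' (not opp) -> no flip

Answer: (4,4)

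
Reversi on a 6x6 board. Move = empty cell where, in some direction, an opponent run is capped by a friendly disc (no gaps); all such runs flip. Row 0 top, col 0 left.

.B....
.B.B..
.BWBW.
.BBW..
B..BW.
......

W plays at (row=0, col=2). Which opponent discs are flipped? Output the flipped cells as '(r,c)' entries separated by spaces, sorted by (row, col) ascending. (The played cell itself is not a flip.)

Dir NW: edge -> no flip
Dir N: edge -> no flip
Dir NE: edge -> no flip
Dir W: opp run (0,1), next='.' -> no flip
Dir E: first cell '.' (not opp) -> no flip
Dir SW: opp run (1,1), next='.' -> no flip
Dir S: first cell '.' (not opp) -> no flip
Dir SE: opp run (1,3) capped by W -> flip

Answer: (1,3)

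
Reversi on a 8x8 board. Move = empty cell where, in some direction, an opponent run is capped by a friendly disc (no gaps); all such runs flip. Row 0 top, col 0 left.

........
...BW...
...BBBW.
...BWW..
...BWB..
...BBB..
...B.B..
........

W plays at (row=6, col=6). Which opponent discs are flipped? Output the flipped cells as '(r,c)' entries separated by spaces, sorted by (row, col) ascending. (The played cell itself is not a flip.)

Dir NW: opp run (5,5) capped by W -> flip
Dir N: first cell '.' (not opp) -> no flip
Dir NE: first cell '.' (not opp) -> no flip
Dir W: opp run (6,5), next='.' -> no flip
Dir E: first cell '.' (not opp) -> no flip
Dir SW: first cell '.' (not opp) -> no flip
Dir S: first cell '.' (not opp) -> no flip
Dir SE: first cell '.' (not opp) -> no flip

Answer: (5,5)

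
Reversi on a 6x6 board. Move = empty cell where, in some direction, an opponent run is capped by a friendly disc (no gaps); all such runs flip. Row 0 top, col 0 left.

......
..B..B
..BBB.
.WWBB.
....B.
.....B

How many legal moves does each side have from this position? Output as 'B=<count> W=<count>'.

-- B to move --
(2,0): no bracket -> illegal
(2,1): no bracket -> illegal
(3,0): flips 2 -> legal
(4,0): flips 1 -> legal
(4,1): flips 1 -> legal
(4,2): flips 1 -> legal
(4,3): no bracket -> illegal
B mobility = 4
-- W to move --
(0,1): no bracket -> illegal
(0,2): flips 2 -> legal
(0,3): no bracket -> illegal
(0,4): no bracket -> illegal
(0,5): no bracket -> illegal
(1,1): no bracket -> illegal
(1,3): flips 1 -> legal
(1,4): flips 1 -> legal
(2,1): no bracket -> illegal
(2,5): no bracket -> illegal
(3,5): flips 2 -> legal
(4,2): no bracket -> illegal
(4,3): no bracket -> illegal
(4,5): no bracket -> illegal
(5,3): no bracket -> illegal
(5,4): no bracket -> illegal
W mobility = 4

Answer: B=4 W=4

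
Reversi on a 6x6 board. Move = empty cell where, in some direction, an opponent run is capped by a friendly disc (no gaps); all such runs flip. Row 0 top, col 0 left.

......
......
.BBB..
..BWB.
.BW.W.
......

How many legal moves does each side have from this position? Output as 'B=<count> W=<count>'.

Answer: B=4 W=7

Derivation:
-- B to move --
(2,4): no bracket -> illegal
(3,1): no bracket -> illegal
(3,5): no bracket -> illegal
(4,3): flips 2 -> legal
(4,5): no bracket -> illegal
(5,1): no bracket -> illegal
(5,2): flips 1 -> legal
(5,3): no bracket -> illegal
(5,4): flips 1 -> legal
(5,5): flips 2 -> legal
B mobility = 4
-- W to move --
(1,0): no bracket -> illegal
(1,1): flips 1 -> legal
(1,2): flips 2 -> legal
(1,3): flips 1 -> legal
(1,4): no bracket -> illegal
(2,0): no bracket -> illegal
(2,4): flips 1 -> legal
(2,5): no bracket -> illegal
(3,0): no bracket -> illegal
(3,1): flips 1 -> legal
(3,5): flips 1 -> legal
(4,0): flips 1 -> legal
(4,3): no bracket -> illegal
(4,5): no bracket -> illegal
(5,0): no bracket -> illegal
(5,1): no bracket -> illegal
(5,2): no bracket -> illegal
W mobility = 7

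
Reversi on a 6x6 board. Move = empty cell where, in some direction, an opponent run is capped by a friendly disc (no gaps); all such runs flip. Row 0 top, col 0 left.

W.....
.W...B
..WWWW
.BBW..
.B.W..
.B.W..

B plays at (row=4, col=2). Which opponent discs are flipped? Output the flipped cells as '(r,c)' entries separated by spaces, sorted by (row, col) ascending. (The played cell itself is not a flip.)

Dir NW: first cell 'B' (not opp) -> no flip
Dir N: first cell 'B' (not opp) -> no flip
Dir NE: opp run (3,3) (2,4) capped by B -> flip
Dir W: first cell 'B' (not opp) -> no flip
Dir E: opp run (4,3), next='.' -> no flip
Dir SW: first cell 'B' (not opp) -> no flip
Dir S: first cell '.' (not opp) -> no flip
Dir SE: opp run (5,3), next=edge -> no flip

Answer: (2,4) (3,3)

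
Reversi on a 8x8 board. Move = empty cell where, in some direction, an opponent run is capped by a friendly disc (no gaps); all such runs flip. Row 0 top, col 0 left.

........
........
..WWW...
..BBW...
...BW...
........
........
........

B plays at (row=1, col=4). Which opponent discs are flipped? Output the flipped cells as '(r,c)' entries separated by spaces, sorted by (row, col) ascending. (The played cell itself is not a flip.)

Dir NW: first cell '.' (not opp) -> no flip
Dir N: first cell '.' (not opp) -> no flip
Dir NE: first cell '.' (not opp) -> no flip
Dir W: first cell '.' (not opp) -> no flip
Dir E: first cell '.' (not opp) -> no flip
Dir SW: opp run (2,3) capped by B -> flip
Dir S: opp run (2,4) (3,4) (4,4), next='.' -> no flip
Dir SE: first cell '.' (not opp) -> no flip

Answer: (2,3)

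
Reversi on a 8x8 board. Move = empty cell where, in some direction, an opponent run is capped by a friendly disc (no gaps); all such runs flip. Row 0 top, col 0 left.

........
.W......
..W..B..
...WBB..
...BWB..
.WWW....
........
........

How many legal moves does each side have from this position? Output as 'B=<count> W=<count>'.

-- B to move --
(0,0): no bracket -> illegal
(0,1): no bracket -> illegal
(0,2): no bracket -> illegal
(1,0): no bracket -> illegal
(1,2): no bracket -> illegal
(1,3): no bracket -> illegal
(2,0): no bracket -> illegal
(2,1): no bracket -> illegal
(2,3): flips 1 -> legal
(2,4): no bracket -> illegal
(3,1): no bracket -> illegal
(3,2): flips 1 -> legal
(4,0): no bracket -> illegal
(4,1): no bracket -> illegal
(4,2): no bracket -> illegal
(5,0): no bracket -> illegal
(5,4): flips 1 -> legal
(5,5): no bracket -> illegal
(6,0): no bracket -> illegal
(6,1): flips 1 -> legal
(6,2): flips 2 -> legal
(6,3): flips 1 -> legal
(6,4): no bracket -> illegal
B mobility = 6
-- W to move --
(1,4): no bracket -> illegal
(1,5): no bracket -> illegal
(1,6): flips 3 -> legal
(2,3): no bracket -> illegal
(2,4): flips 1 -> legal
(2,6): flips 1 -> legal
(3,2): no bracket -> illegal
(3,6): flips 2 -> legal
(4,2): flips 1 -> legal
(4,6): flips 1 -> legal
(5,4): no bracket -> illegal
(5,5): no bracket -> illegal
(5,6): no bracket -> illegal
W mobility = 6

Answer: B=6 W=6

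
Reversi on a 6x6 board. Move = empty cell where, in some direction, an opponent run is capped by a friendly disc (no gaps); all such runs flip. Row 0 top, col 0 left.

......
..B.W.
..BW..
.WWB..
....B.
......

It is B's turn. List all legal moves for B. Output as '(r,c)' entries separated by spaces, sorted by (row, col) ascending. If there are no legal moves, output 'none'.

(0,3): no bracket -> illegal
(0,4): no bracket -> illegal
(0,5): no bracket -> illegal
(1,3): flips 1 -> legal
(1,5): no bracket -> illegal
(2,0): no bracket -> illegal
(2,1): no bracket -> illegal
(2,4): flips 1 -> legal
(2,5): no bracket -> illegal
(3,0): flips 2 -> legal
(3,4): flips 1 -> legal
(4,0): flips 1 -> legal
(4,1): no bracket -> illegal
(4,2): flips 1 -> legal
(4,3): no bracket -> illegal

Answer: (1,3) (2,4) (3,0) (3,4) (4,0) (4,2)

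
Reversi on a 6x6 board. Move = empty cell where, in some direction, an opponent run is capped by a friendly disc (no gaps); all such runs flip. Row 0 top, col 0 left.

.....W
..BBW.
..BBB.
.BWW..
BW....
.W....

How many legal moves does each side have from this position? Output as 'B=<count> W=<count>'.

-- B to move --
(0,3): no bracket -> illegal
(0,4): flips 1 -> legal
(1,5): flips 1 -> legal
(2,1): no bracket -> illegal
(2,5): no bracket -> illegal
(3,0): no bracket -> illegal
(3,4): flips 2 -> legal
(4,2): flips 3 -> legal
(4,3): flips 1 -> legal
(4,4): flips 1 -> legal
(5,0): flips 2 -> legal
(5,2): no bracket -> illegal
B mobility = 7
-- W to move --
(0,1): no bracket -> illegal
(0,2): flips 2 -> legal
(0,3): flips 2 -> legal
(0,4): no bracket -> illegal
(1,1): flips 3 -> legal
(1,5): flips 1 -> legal
(2,0): no bracket -> illegal
(2,1): flips 1 -> legal
(2,5): no bracket -> illegal
(3,0): flips 1 -> legal
(3,4): flips 1 -> legal
(3,5): no bracket -> illegal
(4,2): no bracket -> illegal
(5,0): no bracket -> illegal
W mobility = 7

Answer: B=7 W=7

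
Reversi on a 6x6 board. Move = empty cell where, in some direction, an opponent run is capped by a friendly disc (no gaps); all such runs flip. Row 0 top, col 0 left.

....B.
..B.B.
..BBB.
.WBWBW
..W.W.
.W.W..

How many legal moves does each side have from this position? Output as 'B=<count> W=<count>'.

-- B to move --
(2,0): no bracket -> illegal
(2,1): no bracket -> illegal
(2,5): no bracket -> illegal
(3,0): flips 1 -> legal
(4,0): flips 1 -> legal
(4,1): no bracket -> illegal
(4,3): flips 1 -> legal
(4,5): no bracket -> illegal
(5,0): no bracket -> illegal
(5,2): flips 1 -> legal
(5,4): flips 1 -> legal
(5,5): flips 2 -> legal
B mobility = 6
-- W to move --
(0,1): no bracket -> illegal
(0,2): flips 3 -> legal
(0,3): no bracket -> illegal
(0,5): no bracket -> illegal
(1,1): flips 1 -> legal
(1,3): flips 3 -> legal
(1,5): flips 1 -> legal
(2,1): no bracket -> illegal
(2,5): no bracket -> illegal
(4,1): no bracket -> illegal
(4,3): no bracket -> illegal
(4,5): no bracket -> illegal
W mobility = 4

Answer: B=6 W=4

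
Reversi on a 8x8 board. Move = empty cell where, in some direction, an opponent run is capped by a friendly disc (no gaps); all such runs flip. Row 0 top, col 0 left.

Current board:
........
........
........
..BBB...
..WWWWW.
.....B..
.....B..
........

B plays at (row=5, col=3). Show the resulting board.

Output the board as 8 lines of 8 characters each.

Place B at (5,3); scan 8 dirs for brackets.
Dir NW: opp run (4,2), next='.' -> no flip
Dir N: opp run (4,3) capped by B -> flip
Dir NE: opp run (4,4), next='.' -> no flip
Dir W: first cell '.' (not opp) -> no flip
Dir E: first cell '.' (not opp) -> no flip
Dir SW: first cell '.' (not opp) -> no flip
Dir S: first cell '.' (not opp) -> no flip
Dir SE: first cell '.' (not opp) -> no flip
All flips: (4,3)

Answer: ........
........
........
..BBB...
..WBWWW.
...B.B..
.....B..
........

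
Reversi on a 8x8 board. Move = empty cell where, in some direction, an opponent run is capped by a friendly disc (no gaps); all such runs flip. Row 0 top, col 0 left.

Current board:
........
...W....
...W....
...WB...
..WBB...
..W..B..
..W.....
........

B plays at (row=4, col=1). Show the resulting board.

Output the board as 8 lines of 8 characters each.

Answer: ........
...W....
...W....
...WB...
.BBBB...
..W..B..
..W.....
........

Derivation:
Place B at (4,1); scan 8 dirs for brackets.
Dir NW: first cell '.' (not opp) -> no flip
Dir N: first cell '.' (not opp) -> no flip
Dir NE: first cell '.' (not opp) -> no flip
Dir W: first cell '.' (not opp) -> no flip
Dir E: opp run (4,2) capped by B -> flip
Dir SW: first cell '.' (not opp) -> no flip
Dir S: first cell '.' (not opp) -> no flip
Dir SE: opp run (5,2), next='.' -> no flip
All flips: (4,2)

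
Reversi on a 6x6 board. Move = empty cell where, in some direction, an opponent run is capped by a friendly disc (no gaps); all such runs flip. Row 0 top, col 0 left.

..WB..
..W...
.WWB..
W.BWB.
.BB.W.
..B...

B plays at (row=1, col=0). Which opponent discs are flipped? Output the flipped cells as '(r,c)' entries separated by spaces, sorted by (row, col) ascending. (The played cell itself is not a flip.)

Dir NW: edge -> no flip
Dir N: first cell '.' (not opp) -> no flip
Dir NE: first cell '.' (not opp) -> no flip
Dir W: edge -> no flip
Dir E: first cell '.' (not opp) -> no flip
Dir SW: edge -> no flip
Dir S: first cell '.' (not opp) -> no flip
Dir SE: opp run (2,1) capped by B -> flip

Answer: (2,1)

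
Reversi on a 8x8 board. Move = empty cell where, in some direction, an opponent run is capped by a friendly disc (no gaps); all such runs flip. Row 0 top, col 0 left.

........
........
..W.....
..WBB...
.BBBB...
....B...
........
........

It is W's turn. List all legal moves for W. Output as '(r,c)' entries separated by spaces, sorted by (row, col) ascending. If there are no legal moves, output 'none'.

(2,3): no bracket -> illegal
(2,4): no bracket -> illegal
(2,5): no bracket -> illegal
(3,0): no bracket -> illegal
(3,1): no bracket -> illegal
(3,5): flips 2 -> legal
(4,0): no bracket -> illegal
(4,5): no bracket -> illegal
(5,0): flips 1 -> legal
(5,1): no bracket -> illegal
(5,2): flips 1 -> legal
(5,3): no bracket -> illegal
(5,5): flips 2 -> legal
(6,3): no bracket -> illegal
(6,4): no bracket -> illegal
(6,5): flips 2 -> legal

Answer: (3,5) (5,0) (5,2) (5,5) (6,5)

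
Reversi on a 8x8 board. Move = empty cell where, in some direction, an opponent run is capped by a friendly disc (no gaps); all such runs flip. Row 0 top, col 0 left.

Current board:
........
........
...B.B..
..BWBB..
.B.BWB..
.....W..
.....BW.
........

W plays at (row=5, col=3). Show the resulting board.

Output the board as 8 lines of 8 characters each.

Answer: ........
........
...B.B..
..BWBB..
.B.WWB..
...W.W..
.....BW.
........

Derivation:
Place W at (5,3); scan 8 dirs for brackets.
Dir NW: first cell '.' (not opp) -> no flip
Dir N: opp run (4,3) capped by W -> flip
Dir NE: first cell 'W' (not opp) -> no flip
Dir W: first cell '.' (not opp) -> no flip
Dir E: first cell '.' (not opp) -> no flip
Dir SW: first cell '.' (not opp) -> no flip
Dir S: first cell '.' (not opp) -> no flip
Dir SE: first cell '.' (not opp) -> no flip
All flips: (4,3)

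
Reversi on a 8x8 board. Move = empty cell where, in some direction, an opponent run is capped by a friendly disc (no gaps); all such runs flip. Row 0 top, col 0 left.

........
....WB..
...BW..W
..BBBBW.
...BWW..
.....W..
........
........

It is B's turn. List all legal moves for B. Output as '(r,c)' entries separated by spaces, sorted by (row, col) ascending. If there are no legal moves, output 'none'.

(0,3): no bracket -> illegal
(0,4): flips 2 -> legal
(0,5): flips 1 -> legal
(1,3): flips 2 -> legal
(1,6): no bracket -> illegal
(1,7): no bracket -> illegal
(2,5): flips 1 -> legal
(2,6): no bracket -> illegal
(3,7): flips 1 -> legal
(4,6): flips 2 -> legal
(4,7): no bracket -> illegal
(5,3): flips 1 -> legal
(5,4): flips 1 -> legal
(5,6): flips 1 -> legal
(6,4): no bracket -> illegal
(6,5): flips 2 -> legal
(6,6): flips 2 -> legal

Answer: (0,4) (0,5) (1,3) (2,5) (3,7) (4,6) (5,3) (5,4) (5,6) (6,5) (6,6)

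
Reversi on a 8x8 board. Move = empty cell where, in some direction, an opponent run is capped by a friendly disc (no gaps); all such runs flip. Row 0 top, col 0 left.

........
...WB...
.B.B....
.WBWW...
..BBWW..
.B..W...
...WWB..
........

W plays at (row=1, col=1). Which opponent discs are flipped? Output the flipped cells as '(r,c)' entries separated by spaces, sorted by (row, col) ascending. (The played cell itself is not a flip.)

Answer: (2,1)

Derivation:
Dir NW: first cell '.' (not opp) -> no flip
Dir N: first cell '.' (not opp) -> no flip
Dir NE: first cell '.' (not opp) -> no flip
Dir W: first cell '.' (not opp) -> no flip
Dir E: first cell '.' (not opp) -> no flip
Dir SW: first cell '.' (not opp) -> no flip
Dir S: opp run (2,1) capped by W -> flip
Dir SE: first cell '.' (not opp) -> no flip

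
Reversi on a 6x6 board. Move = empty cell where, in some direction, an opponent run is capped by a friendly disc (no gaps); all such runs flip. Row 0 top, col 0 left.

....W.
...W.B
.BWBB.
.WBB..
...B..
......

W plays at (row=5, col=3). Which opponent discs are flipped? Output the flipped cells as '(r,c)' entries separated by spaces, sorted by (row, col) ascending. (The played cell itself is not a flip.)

Dir NW: first cell '.' (not opp) -> no flip
Dir N: opp run (4,3) (3,3) (2,3) capped by W -> flip
Dir NE: first cell '.' (not opp) -> no flip
Dir W: first cell '.' (not opp) -> no flip
Dir E: first cell '.' (not opp) -> no flip
Dir SW: edge -> no flip
Dir S: edge -> no flip
Dir SE: edge -> no flip

Answer: (2,3) (3,3) (4,3)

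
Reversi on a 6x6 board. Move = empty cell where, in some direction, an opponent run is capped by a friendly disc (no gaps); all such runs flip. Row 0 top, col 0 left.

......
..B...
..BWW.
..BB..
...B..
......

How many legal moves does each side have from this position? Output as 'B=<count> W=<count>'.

Answer: B=5 W=5

Derivation:
-- B to move --
(1,3): flips 1 -> legal
(1,4): flips 1 -> legal
(1,5): flips 1 -> legal
(2,5): flips 2 -> legal
(3,4): flips 1 -> legal
(3,5): no bracket -> illegal
B mobility = 5
-- W to move --
(0,1): flips 1 -> legal
(0,2): no bracket -> illegal
(0,3): no bracket -> illegal
(1,1): no bracket -> illegal
(1,3): no bracket -> illegal
(2,1): flips 1 -> legal
(3,1): no bracket -> illegal
(3,4): no bracket -> illegal
(4,1): flips 1 -> legal
(4,2): flips 1 -> legal
(4,4): no bracket -> illegal
(5,2): no bracket -> illegal
(5,3): flips 2 -> legal
(5,4): no bracket -> illegal
W mobility = 5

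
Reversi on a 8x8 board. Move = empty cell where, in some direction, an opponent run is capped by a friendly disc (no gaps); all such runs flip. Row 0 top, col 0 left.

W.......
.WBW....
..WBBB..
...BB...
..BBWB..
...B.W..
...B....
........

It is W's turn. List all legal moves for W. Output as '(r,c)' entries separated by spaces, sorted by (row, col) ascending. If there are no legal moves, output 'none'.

Answer: (0,2) (1,4) (2,6) (3,5) (4,1) (4,6) (6,2) (7,3)

Derivation:
(0,1): no bracket -> illegal
(0,2): flips 1 -> legal
(0,3): no bracket -> illegal
(1,4): flips 2 -> legal
(1,5): no bracket -> illegal
(1,6): no bracket -> illegal
(2,1): no bracket -> illegal
(2,6): flips 3 -> legal
(3,1): no bracket -> illegal
(3,2): no bracket -> illegal
(3,5): flips 2 -> legal
(3,6): no bracket -> illegal
(4,1): flips 2 -> legal
(4,6): flips 1 -> legal
(5,1): no bracket -> illegal
(5,2): no bracket -> illegal
(5,4): no bracket -> illegal
(5,6): no bracket -> illegal
(6,2): flips 1 -> legal
(6,4): no bracket -> illegal
(7,2): no bracket -> illegal
(7,3): flips 5 -> legal
(7,4): no bracket -> illegal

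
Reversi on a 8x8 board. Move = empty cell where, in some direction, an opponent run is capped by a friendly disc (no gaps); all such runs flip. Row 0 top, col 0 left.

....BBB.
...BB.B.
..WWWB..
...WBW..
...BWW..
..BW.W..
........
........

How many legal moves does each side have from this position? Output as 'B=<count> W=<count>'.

Answer: B=10 W=6

Derivation:
-- B to move --
(1,1): no bracket -> illegal
(1,2): flips 1 -> legal
(1,5): no bracket -> illegal
(2,1): flips 3 -> legal
(2,6): no bracket -> illegal
(3,1): flips 1 -> legal
(3,2): flips 2 -> legal
(3,6): flips 1 -> legal
(4,2): no bracket -> illegal
(4,6): flips 4 -> legal
(5,4): flips 2 -> legal
(5,6): flips 1 -> legal
(6,2): no bracket -> illegal
(6,3): flips 1 -> legal
(6,4): no bracket -> illegal
(6,5): flips 3 -> legal
(6,6): no bracket -> illegal
B mobility = 10
-- W to move --
(0,2): flips 1 -> legal
(0,3): flips 1 -> legal
(0,7): no bracket -> illegal
(1,2): no bracket -> illegal
(1,5): flips 1 -> legal
(1,7): no bracket -> illegal
(2,6): flips 1 -> legal
(2,7): no bracket -> illegal
(3,2): no bracket -> illegal
(3,6): no bracket -> illegal
(4,1): no bracket -> illegal
(4,2): flips 1 -> legal
(5,1): flips 1 -> legal
(5,4): no bracket -> illegal
(6,1): no bracket -> illegal
(6,2): no bracket -> illegal
(6,3): no bracket -> illegal
W mobility = 6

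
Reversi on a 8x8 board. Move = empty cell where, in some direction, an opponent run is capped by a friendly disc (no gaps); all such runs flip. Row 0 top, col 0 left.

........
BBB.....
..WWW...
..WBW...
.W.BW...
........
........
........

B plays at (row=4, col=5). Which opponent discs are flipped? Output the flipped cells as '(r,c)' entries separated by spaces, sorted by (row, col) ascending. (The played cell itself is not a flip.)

Dir NW: opp run (3,4) (2,3) capped by B -> flip
Dir N: first cell '.' (not opp) -> no flip
Dir NE: first cell '.' (not opp) -> no flip
Dir W: opp run (4,4) capped by B -> flip
Dir E: first cell '.' (not opp) -> no flip
Dir SW: first cell '.' (not opp) -> no flip
Dir S: first cell '.' (not opp) -> no flip
Dir SE: first cell '.' (not opp) -> no flip

Answer: (2,3) (3,4) (4,4)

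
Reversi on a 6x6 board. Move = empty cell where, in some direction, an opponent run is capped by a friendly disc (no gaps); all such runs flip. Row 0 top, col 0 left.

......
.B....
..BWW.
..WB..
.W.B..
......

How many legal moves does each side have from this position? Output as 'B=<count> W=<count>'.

Answer: B=6 W=6

Derivation:
-- B to move --
(1,2): no bracket -> illegal
(1,3): flips 1 -> legal
(1,4): no bracket -> illegal
(1,5): flips 1 -> legal
(2,1): flips 1 -> legal
(2,5): flips 2 -> legal
(3,0): no bracket -> illegal
(3,1): flips 1 -> legal
(3,4): no bracket -> illegal
(3,5): no bracket -> illegal
(4,0): no bracket -> illegal
(4,2): flips 1 -> legal
(5,0): no bracket -> illegal
(5,1): no bracket -> illegal
(5,2): no bracket -> illegal
B mobility = 6
-- W to move --
(0,0): no bracket -> illegal
(0,1): no bracket -> illegal
(0,2): no bracket -> illegal
(1,0): no bracket -> illegal
(1,2): flips 1 -> legal
(1,3): no bracket -> illegal
(2,0): no bracket -> illegal
(2,1): flips 1 -> legal
(3,1): no bracket -> illegal
(3,4): flips 1 -> legal
(4,2): flips 1 -> legal
(4,4): no bracket -> illegal
(5,2): no bracket -> illegal
(5,3): flips 2 -> legal
(5,4): flips 1 -> legal
W mobility = 6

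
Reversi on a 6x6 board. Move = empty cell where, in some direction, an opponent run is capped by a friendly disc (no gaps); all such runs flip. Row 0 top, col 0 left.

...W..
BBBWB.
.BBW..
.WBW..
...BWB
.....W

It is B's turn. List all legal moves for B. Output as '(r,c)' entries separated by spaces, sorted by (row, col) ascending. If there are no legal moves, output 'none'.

(0,2): no bracket -> illegal
(0,4): flips 1 -> legal
(2,0): no bracket -> illegal
(2,4): flips 1 -> legal
(3,0): flips 1 -> legal
(3,4): flips 2 -> legal
(3,5): no bracket -> illegal
(4,0): flips 1 -> legal
(4,1): flips 1 -> legal
(4,2): no bracket -> illegal
(5,3): no bracket -> illegal
(5,4): no bracket -> illegal

Answer: (0,4) (2,4) (3,0) (3,4) (4,0) (4,1)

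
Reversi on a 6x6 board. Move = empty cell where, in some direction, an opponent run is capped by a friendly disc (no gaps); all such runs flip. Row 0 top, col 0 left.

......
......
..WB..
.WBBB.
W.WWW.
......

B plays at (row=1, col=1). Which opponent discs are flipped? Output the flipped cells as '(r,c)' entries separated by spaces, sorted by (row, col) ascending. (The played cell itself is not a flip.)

Dir NW: first cell '.' (not opp) -> no flip
Dir N: first cell '.' (not opp) -> no flip
Dir NE: first cell '.' (not opp) -> no flip
Dir W: first cell '.' (not opp) -> no flip
Dir E: first cell '.' (not opp) -> no flip
Dir SW: first cell '.' (not opp) -> no flip
Dir S: first cell '.' (not opp) -> no flip
Dir SE: opp run (2,2) capped by B -> flip

Answer: (2,2)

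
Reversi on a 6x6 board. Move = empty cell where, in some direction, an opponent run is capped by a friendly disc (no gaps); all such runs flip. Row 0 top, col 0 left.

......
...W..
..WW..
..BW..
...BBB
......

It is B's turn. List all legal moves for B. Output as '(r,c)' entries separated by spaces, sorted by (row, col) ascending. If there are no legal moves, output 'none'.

(0,2): no bracket -> illegal
(0,3): flips 3 -> legal
(0,4): no bracket -> illegal
(1,1): flips 2 -> legal
(1,2): flips 1 -> legal
(1,4): flips 1 -> legal
(2,1): no bracket -> illegal
(2,4): no bracket -> illegal
(3,1): no bracket -> illegal
(3,4): flips 1 -> legal
(4,2): no bracket -> illegal

Answer: (0,3) (1,1) (1,2) (1,4) (3,4)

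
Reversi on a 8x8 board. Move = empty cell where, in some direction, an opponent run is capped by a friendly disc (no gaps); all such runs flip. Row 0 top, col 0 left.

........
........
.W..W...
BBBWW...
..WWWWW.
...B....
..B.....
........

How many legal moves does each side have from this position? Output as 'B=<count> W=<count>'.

Answer: B=7 W=6

Derivation:
-- B to move --
(1,0): flips 1 -> legal
(1,1): flips 1 -> legal
(1,2): flips 1 -> legal
(1,3): no bracket -> illegal
(1,4): no bracket -> illegal
(1,5): no bracket -> illegal
(2,0): no bracket -> illegal
(2,2): no bracket -> illegal
(2,3): flips 2 -> legal
(2,5): no bracket -> illegal
(3,5): flips 3 -> legal
(3,6): no bracket -> illegal
(3,7): no bracket -> illegal
(4,1): no bracket -> illegal
(4,7): no bracket -> illegal
(5,1): no bracket -> illegal
(5,2): flips 1 -> legal
(5,4): flips 1 -> legal
(5,5): no bracket -> illegal
(5,6): no bracket -> illegal
(5,7): no bracket -> illegal
B mobility = 7
-- W to move --
(2,0): flips 1 -> legal
(2,2): flips 1 -> legal
(2,3): no bracket -> illegal
(4,0): no bracket -> illegal
(4,1): flips 1 -> legal
(5,1): no bracket -> illegal
(5,2): no bracket -> illegal
(5,4): no bracket -> illegal
(6,1): no bracket -> illegal
(6,3): flips 1 -> legal
(6,4): flips 1 -> legal
(7,1): flips 2 -> legal
(7,2): no bracket -> illegal
(7,3): no bracket -> illegal
W mobility = 6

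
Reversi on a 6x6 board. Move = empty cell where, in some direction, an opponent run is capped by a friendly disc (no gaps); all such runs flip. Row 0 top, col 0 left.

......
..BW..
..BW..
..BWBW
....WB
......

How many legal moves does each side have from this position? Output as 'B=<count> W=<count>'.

-- B to move --
(0,2): no bracket -> illegal
(0,3): no bracket -> illegal
(0,4): flips 1 -> legal
(1,4): flips 2 -> legal
(2,4): flips 1 -> legal
(2,5): flips 1 -> legal
(4,2): no bracket -> illegal
(4,3): flips 1 -> legal
(5,3): no bracket -> illegal
(5,4): flips 1 -> legal
(5,5): flips 2 -> legal
B mobility = 7
-- W to move --
(0,1): flips 1 -> legal
(0,2): no bracket -> illegal
(0,3): no bracket -> illegal
(1,1): flips 2 -> legal
(2,1): flips 1 -> legal
(2,4): flips 1 -> legal
(2,5): no bracket -> illegal
(3,1): flips 2 -> legal
(4,1): flips 1 -> legal
(4,2): no bracket -> illegal
(4,3): no bracket -> illegal
(5,4): no bracket -> illegal
(5,5): flips 1 -> legal
W mobility = 7

Answer: B=7 W=7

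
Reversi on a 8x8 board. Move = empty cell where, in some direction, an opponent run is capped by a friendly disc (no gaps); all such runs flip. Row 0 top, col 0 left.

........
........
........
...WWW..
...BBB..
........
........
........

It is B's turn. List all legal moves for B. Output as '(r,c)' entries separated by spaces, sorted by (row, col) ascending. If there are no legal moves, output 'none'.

Answer: (2,2) (2,3) (2,4) (2,5) (2,6)

Derivation:
(2,2): flips 1 -> legal
(2,3): flips 2 -> legal
(2,4): flips 1 -> legal
(2,5): flips 2 -> legal
(2,6): flips 1 -> legal
(3,2): no bracket -> illegal
(3,6): no bracket -> illegal
(4,2): no bracket -> illegal
(4,6): no bracket -> illegal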